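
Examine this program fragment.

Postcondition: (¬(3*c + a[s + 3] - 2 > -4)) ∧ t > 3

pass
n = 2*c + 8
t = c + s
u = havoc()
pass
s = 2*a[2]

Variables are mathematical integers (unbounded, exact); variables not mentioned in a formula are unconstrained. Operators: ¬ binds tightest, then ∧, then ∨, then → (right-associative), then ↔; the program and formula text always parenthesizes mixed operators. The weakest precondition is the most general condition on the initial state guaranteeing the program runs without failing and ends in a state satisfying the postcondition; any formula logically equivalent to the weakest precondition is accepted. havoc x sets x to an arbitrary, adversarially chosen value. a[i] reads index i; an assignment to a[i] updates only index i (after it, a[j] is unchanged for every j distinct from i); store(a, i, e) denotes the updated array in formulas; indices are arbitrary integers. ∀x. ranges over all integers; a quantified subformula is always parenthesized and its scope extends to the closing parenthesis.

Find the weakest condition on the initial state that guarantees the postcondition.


Working backward. After the program, the postcondition (¬(3*c + a[s + 3] - 2 > -4)) ∧ t > 3 must hold; in canonical form it is (¬(a[s + 3] + 3*c > -2)) ∧ t > 3.
Before s := 2*a[2]: (¬(a[2*a[2] + 3] + 3*c > -2)) ∧ t > 3
Before skip: (¬(a[2*a[2] + 3] + 3*c > -2)) ∧ t > 3
Before havoc u: (¬(a[2*a[2] + 3] + 3*c > -2)) ∧ t > 3
Before t := c + s: (¬(a[2*a[2] + 3] + 3*c > -2)) ∧ c + s > 3
Before n := 2*c + 8: (¬(a[2*a[2] + 3] + 3*c > -2)) ∧ c + s > 3
Before skip: (¬(a[2*a[2] + 3] + 3*c > -2)) ∧ c + s > 3
Answer: WP = (¬(a[2*a[2] + 3] + 3*c > -2)) ∧ c + s > 3


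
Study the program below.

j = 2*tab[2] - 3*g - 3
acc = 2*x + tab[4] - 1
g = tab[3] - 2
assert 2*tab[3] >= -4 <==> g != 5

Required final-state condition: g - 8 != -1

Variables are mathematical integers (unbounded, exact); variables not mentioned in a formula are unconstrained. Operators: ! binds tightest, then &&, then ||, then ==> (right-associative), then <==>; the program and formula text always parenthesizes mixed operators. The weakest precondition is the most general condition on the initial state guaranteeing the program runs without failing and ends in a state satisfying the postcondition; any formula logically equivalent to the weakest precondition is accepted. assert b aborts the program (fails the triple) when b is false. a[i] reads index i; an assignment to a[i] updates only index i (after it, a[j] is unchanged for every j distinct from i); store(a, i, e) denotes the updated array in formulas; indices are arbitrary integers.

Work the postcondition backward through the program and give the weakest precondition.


Working backward. After the program, the postcondition g - 8 != -1 must hold; in canonical form it is g != 7.
Before assert 2*tab[3] >= -4 <==> g != 5: (2*tab[3] >= -4 <==> g != 5) && g != 7
Before g := tab[3] - 2: (2*tab[3] >= -4 <==> tab[3] != 7) && tab[3] != 9
Before acc := 2*x + tab[4] - 1: (2*tab[3] >= -4 <==> tab[3] != 7) && tab[3] != 9
Before j := 2*tab[2] - 3*g - 3: (2*tab[3] >= -4 <==> tab[3] != 7) && tab[3] != 9
Answer: WP = (2*tab[3] >= -4 <==> tab[3] != 7) && tab[3] != 9


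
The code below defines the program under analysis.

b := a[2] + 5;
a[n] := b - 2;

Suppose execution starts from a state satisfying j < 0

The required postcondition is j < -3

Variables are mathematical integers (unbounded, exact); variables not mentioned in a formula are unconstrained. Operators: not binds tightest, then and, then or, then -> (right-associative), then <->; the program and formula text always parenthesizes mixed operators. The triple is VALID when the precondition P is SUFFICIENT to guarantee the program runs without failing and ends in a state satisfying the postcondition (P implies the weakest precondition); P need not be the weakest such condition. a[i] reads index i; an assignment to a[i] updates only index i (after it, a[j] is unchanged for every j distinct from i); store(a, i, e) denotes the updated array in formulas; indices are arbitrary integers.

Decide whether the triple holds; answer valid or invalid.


Working backward. After the program, j < -3 must hold.
Before a[n] := b - 2: j < -3
Before b := a[2] + 5: j < -3
The weakest precondition is j < -3.
Check whether j < 0 implies it.
Countermodel: at the initial state j = -3, the precondition holds but the weakest precondition fails.
Answer: invalid


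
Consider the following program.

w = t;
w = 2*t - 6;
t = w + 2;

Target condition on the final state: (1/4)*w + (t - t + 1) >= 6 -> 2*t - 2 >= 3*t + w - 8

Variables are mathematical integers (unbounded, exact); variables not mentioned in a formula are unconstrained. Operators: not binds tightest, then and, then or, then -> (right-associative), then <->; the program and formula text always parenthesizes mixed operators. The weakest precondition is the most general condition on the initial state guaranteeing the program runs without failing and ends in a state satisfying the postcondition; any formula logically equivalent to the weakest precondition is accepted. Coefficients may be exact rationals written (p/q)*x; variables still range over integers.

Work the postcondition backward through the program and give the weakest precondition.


Working backward. After the program, the postcondition (1/4)*w + (t - t + 1) >= 6 -> 2*t - 2 >= 3*t + w - 8 must hold; in canonical form it is (1/4)*w >= 5 -> t + w <= 6.
Before t := w + 2: (1/4)*w >= 5 -> 2*w <= 4
Before w := 2*t - 6: (1/2)*t >= 13/2 -> 4*t <= 16
Before w := t: (1/2)*t >= 13/2 -> 4*t <= 16
Answer: WP = (1/2)*t >= 13/2 -> 4*t <= 16


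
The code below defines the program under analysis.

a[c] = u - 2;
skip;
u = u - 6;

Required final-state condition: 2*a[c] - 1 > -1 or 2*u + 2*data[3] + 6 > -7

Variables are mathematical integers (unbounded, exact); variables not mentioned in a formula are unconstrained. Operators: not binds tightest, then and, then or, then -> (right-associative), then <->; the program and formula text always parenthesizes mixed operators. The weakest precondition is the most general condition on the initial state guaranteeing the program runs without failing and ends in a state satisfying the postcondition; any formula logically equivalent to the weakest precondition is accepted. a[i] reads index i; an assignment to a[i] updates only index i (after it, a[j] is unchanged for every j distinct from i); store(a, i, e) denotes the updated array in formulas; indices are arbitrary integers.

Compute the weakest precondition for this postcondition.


Working backward. After the program, the postcondition 2*a[c] - 1 > -1 or 2*u + 2*data[3] + 6 > -7 must hold; in canonical form it is 2*a[c] > 0 or 2*data[3] + 2*u > -13.
Before u := u - 6: 2*a[c] > 0 or 2*data[3] + 2*u > -1
Before skip: 2*a[c] > 0 or 2*data[3] + 2*u > -1
Before a[c] := u - 2: 2*store(a, c, u - 2)[c] > 0 or 2*data[3] + 2*u > -1
Answer: WP = 2*store(a, c, u - 2)[c] > 0 or 2*data[3] + 2*u > -1


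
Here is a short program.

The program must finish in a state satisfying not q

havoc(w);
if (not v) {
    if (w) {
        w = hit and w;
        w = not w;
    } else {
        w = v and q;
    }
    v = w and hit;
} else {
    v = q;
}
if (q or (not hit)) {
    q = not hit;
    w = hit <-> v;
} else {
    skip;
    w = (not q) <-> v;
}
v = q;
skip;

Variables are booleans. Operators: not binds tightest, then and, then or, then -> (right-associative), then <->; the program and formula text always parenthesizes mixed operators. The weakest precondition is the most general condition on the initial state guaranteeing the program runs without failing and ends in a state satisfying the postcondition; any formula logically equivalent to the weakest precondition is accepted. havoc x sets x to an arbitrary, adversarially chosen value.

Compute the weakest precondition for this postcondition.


Working backward. After the program, not q must hold.
Before skip: not q
Before v := q: not q
Then branch requires hit; else branch requires not q.
Before the if: ((q or (not hit)) -> hit) and ((not (q or (not hit))) -> (not q))
Then branch requires (w -> (((q or (not hit)) -> hit) and ((not (q or (not hit))) -> (not q)))) and ((not w) -> (((q or (not hit)) -> hit) and ((not (q or (not hit))) -> (not q)))); else branch requires ((q or (not hit)) -> hit) and ((not (q or (not hit))) -> (not q)).
Before the if: ((not v) -> ((w -> (((q or (not hit)) -> hit) and ((not (q or (not hit))) -> (not q)))) and ((not w) -> (((q or (not hit)) -> hit) and ((not (q or (not hit))) -> (not q)))))) and (v -> (((q or (not hit)) -> hit) and ((not (q or (not hit))) -> (not q))))
Before havoc w: ((not v) -> (((q or (not hit)) -> hit) and ((not (q or (not hit))) -> (not q)))) and (v -> (((q or (not hit)) -> hit) and ((not (q or (not hit))) -> (not q))))
Answer: WP = ((not v) -> (((q or (not hit)) -> hit) and ((not (q or (not hit))) -> (not q)))) and (v -> (((q or (not hit)) -> hit) and ((not (q or (not hit))) -> (not q))))


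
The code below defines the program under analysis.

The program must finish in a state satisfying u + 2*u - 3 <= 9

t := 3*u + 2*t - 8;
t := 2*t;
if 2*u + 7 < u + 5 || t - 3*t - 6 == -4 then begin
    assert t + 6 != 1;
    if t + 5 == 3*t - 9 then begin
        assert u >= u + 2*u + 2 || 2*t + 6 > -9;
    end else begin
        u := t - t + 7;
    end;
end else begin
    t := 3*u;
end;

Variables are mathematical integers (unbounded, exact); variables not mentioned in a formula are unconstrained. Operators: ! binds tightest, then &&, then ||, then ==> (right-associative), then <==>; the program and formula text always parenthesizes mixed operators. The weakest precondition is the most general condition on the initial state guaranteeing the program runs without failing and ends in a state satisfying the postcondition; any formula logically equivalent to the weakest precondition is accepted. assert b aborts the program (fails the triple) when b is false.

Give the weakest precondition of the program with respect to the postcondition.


Working backward. After the program, the postcondition u + 2*u - 3 <= 9 must hold; in canonical form it is 3*u <= 12.
Then branch requires t != -5 && (2*t == 14 ==> ((2*u <= -2 || 2*t > -15) && 3*u <= 12)) && 2*t == 14; else branch requires 3*u <= 12.
Before the if: ((u < -2 || 2*t == -2) ==> (t != -5 && (2*t == 14 ==> ((2*u <= -2 || 2*t > -15) && 3*u <= 12)) && 2*t == 14)) && ((!(u < -2 || 2*t == -2)) ==> 3*u <= 12)
Before t := 2*t: ((u < -2 || 4*t == -2) ==> (2*t != -5 && (4*t == 14 ==> ((2*u <= -2 || 4*t > -15) && 3*u <= 12)) && 4*t == 14)) && ((!(u < -2 || 4*t == -2)) ==> 3*u <= 12)
Before t := 3*u + 2*t - 8: ((u < -2 || 8*t + 12*u == 30) ==> (4*t + 6*u != 11 && (8*t + 12*u == 46 ==> ((2*u <= -2 || 8*t + 12*u > 17) && 3*u <= 12)) && 8*t + 12*u == 46)) && ((!(u < -2 || 8*t + 12*u == 30)) ==> 3*u <= 12)
Answer: WP = ((u < -2 || 8*t + 12*u == 30) ==> (4*t + 6*u != 11 && (8*t + 12*u == 46 ==> ((2*u <= -2 || 8*t + 12*u > 17) && 3*u <= 12)) && 8*t + 12*u == 46)) && ((!(u < -2 || 8*t + 12*u == 30)) ==> 3*u <= 12)


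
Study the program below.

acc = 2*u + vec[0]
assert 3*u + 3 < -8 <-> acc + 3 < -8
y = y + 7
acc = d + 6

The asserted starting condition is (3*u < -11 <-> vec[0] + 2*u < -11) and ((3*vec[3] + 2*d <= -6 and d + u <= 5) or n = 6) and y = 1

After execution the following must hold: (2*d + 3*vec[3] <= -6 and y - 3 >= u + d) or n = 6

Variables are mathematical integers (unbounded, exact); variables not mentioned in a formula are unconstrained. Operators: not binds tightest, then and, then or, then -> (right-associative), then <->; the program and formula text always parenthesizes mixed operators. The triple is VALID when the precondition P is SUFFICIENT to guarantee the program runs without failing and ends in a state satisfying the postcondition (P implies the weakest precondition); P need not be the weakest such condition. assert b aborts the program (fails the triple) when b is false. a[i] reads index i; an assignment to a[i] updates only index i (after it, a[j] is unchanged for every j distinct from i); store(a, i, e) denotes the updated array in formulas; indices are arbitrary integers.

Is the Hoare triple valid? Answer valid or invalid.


Working backward. After the program, the postcondition (2*d + 3*vec[3] <= -6 and y - 3 >= u + d) or n = 6 must hold; in canonical form it is (3*vec[3] + 2*d <= -6 and y >= d + u + 3) or n = 6.
Before acc := d + 6: (3*vec[3] + 2*d <= -6 and y >= d + u + 3) or n = 6
Before y := y + 7: (3*vec[3] + 2*d <= -6 and y >= d + u - 4) or n = 6
Before assert 3*u + 3 < -8 <-> acc + 3 < -8: (3*u < -11 <-> acc < -11) and ((3*vec[3] + 2*d <= -6 and y >= d + u - 4) or n = 6)
Before acc := 2*u + vec[0]: (3*u < -11 <-> vec[0] + 2*u < -11) and ((3*vec[3] + 2*d <= -6 and y >= d + u - 4) or n = 6)
The weakest precondition is (3*u < -11 <-> vec[0] + 2*u < -11) and ((3*vec[3] + 2*d <= -6 and y >= d + u - 4) or n = 6).
Check whether (3*u < -11 <-> vec[0] + 2*u < -11) and ((3*vec[3] + 2*d <= -6 and d + u <= 5) or n = 6) and y = 1 implies it.
Every state satisfying the precondition satisfies the weakest precondition: the implication holds.
Answer: valid


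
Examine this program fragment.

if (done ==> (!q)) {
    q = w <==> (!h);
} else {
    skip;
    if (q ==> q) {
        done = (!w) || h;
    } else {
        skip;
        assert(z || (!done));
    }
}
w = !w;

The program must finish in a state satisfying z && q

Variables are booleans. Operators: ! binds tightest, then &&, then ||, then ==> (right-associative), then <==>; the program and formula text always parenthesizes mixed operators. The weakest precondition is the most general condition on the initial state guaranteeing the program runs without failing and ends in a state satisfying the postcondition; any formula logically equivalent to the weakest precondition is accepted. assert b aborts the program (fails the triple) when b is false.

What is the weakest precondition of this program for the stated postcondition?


Working backward. After the program, z && q must hold.
Before w := !w: z && q
Then branch requires z && (w <==> (!h)); else branch requires z && q.
Before the if: ((done ==> (!q)) ==> (z && (w <==> (!h)))) && ((!(done ==> (!q))) ==> (z && q))
Answer: WP = ((done ==> (!q)) ==> (z && (w <==> (!h)))) && ((!(done ==> (!q))) ==> (z && q))


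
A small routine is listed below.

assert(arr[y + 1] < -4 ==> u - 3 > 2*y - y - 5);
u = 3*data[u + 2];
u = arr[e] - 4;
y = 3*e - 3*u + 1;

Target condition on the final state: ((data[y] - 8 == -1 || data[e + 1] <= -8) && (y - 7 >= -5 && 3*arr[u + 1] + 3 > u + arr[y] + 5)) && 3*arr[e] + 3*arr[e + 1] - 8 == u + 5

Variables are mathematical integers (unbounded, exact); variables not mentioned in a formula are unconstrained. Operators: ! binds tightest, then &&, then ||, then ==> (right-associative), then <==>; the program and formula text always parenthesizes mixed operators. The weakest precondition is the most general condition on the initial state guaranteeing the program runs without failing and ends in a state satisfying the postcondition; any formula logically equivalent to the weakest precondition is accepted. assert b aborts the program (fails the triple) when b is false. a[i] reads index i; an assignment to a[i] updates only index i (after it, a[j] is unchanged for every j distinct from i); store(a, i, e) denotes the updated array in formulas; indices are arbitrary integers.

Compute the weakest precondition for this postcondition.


Working backward. After the program, the postcondition ((data[y] - 8 == -1 || data[e + 1] <= -8) && (y - 7 >= -5 && 3*arr[u + 1] + 3 > u + arr[y] + 5)) && 3*arr[e] + 3*arr[e + 1] - 8 == u + 5 must hold; in canonical form it is (data[y] == 7 || data[e + 1] <= -8) && y >= 2 && 3*arr[u + 1] > arr[y] + u + 2 && 3*arr[e + 1] + 3*arr[e] == u + 13.
Before y := 3*e - 3*u + 1: (data[3*e - 3*u + 1] == 7 || data[e + 1] <= -8) && 3*e >= 3*u + 1 && 3*arr[u + 1] > arr[3*e - 3*u + 1] + u + 2 && 3*arr[e + 1] + 3*arr[e] == u + 13
Before u := arr[e] - 4: (data[-3*arr[e] + 3*e + 13] == 7 || data[e + 1] <= -8) && 3*e >= 3*arr[e] - 11 && 3*arr[arr[e] - 3] > arr[-3*arr[e] + 3*e + 13] + arr[e] - 2 && 3*arr[e + 1] + 2*arr[e] == 9
Before u := 3*data[u + 2]: (data[-3*arr[e] + 3*e + 13] == 7 || data[e + 1] <= -8) && 3*e >= 3*arr[e] - 11 && 3*arr[arr[e] - 3] > arr[-3*arr[e] + 3*e + 13] + arr[e] - 2 && 3*arr[e + 1] + 2*arr[e] == 9
Before assert arr[y + 1] < -4 ==> u - 3 > 2*y - y - 5: (arr[y + 1] < -4 ==> u > y - 2) && (data[-3*arr[e] + 3*e + 13] == 7 || data[e + 1] <= -8) && 3*e >= 3*arr[e] - 11 && 3*arr[arr[e] - 3] > arr[-3*arr[e] + 3*e + 13] + arr[e] - 2 && 3*arr[e + 1] + 2*arr[e] == 9
Answer: WP = (arr[y + 1] < -4 ==> u > y - 2) && (data[-3*arr[e] + 3*e + 13] == 7 || data[e + 1] <= -8) && 3*e >= 3*arr[e] - 11 && 3*arr[arr[e] - 3] > arr[-3*arr[e] + 3*e + 13] + arr[e] - 2 && 3*arr[e + 1] + 2*arr[e] == 9


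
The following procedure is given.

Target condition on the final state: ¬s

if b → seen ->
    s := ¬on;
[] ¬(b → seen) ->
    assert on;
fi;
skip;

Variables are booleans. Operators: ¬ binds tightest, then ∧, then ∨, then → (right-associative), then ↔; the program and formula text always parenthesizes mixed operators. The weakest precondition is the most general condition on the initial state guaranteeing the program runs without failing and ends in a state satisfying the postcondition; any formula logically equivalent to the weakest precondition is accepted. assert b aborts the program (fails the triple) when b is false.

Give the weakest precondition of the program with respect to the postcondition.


Working backward. After the program, ¬s must hold.
Before skip: ¬s
Then branch requires on; else branch requires on ∧ (¬s).
Before the if: ((b → seen) → on) ∧ ((¬(b → seen)) → (on ∧ (¬s)))
Answer: WP = ((b → seen) → on) ∧ ((¬(b → seen)) → (on ∧ (¬s)))


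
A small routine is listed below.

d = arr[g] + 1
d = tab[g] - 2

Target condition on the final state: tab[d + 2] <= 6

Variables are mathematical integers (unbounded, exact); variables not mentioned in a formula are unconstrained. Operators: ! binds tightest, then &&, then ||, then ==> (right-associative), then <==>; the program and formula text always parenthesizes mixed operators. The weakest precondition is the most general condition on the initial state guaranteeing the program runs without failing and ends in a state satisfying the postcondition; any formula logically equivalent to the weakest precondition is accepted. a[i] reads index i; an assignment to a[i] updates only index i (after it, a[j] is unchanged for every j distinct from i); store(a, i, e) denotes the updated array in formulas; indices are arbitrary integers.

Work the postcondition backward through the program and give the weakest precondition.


Working backward. After the program, tab[d + 2] <= 6 must hold.
Before d := tab[g] - 2: tab[tab[g]] <= 6
Before d := arr[g] + 1: tab[tab[g]] <= 6
Answer: WP = tab[tab[g]] <= 6


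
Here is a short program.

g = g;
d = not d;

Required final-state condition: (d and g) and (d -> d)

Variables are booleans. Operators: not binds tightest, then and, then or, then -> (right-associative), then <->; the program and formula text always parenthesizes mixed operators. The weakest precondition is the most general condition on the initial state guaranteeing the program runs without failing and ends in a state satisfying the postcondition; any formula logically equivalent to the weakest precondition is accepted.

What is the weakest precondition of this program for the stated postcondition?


Working backward. After the program, the postcondition (d and g) and (d -> d) must hold; in canonical form it is d and g.
Before d := not d: (not d) and g
Before g := g: (not d) and g
Answer: WP = (not d) and g


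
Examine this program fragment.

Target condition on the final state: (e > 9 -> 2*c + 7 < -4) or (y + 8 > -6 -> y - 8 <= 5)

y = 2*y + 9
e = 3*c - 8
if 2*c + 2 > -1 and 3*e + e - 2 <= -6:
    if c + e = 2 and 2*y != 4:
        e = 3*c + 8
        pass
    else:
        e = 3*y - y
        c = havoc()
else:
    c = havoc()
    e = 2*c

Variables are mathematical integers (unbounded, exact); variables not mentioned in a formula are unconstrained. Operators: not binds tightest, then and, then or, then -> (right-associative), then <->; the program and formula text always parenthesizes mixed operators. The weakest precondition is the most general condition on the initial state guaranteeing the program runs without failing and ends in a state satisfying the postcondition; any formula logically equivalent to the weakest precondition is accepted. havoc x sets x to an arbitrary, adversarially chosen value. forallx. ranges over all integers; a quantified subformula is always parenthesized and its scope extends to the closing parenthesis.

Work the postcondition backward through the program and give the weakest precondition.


Working backward. After the program, the postcondition (e > 9 -> 2*c + 7 < -4) or (y + 8 > -6 -> y - 8 <= 5) must hold; in canonical form it is (e > 9 -> 2*c < -11) or (y > -14 -> y <= 13).
Then branch requires ((c + e = 2 and 2*y != 4) -> ((3*c > 1 -> 2*c < -11) or (y > -14 -> y <= 13))) and ((not (c + e = 2 and 2*y != 4)) -> (forall c_1. ((2*y > 9 -> 2*c_1 < -11) or (y > -14 -> y <= 13)))); else branch requires forall c_1. ((2*c_1 > 9 -> 2*c_1 < -11) or (y > -14 -> y <= 13)).
Before the if: ((2*c > -3 and 4*e <= -4) -> (((c + e = 2 and 2*y != 4) -> ((3*c > 1 -> 2*c < -11) or (y > -14 -> y <= 13))) and ((not (c + e = 2 and 2*y != 4)) -> (forall c_1. ((2*y > 9 -> 2*c_1 < -11) or (y > -14 -> y <= 13)))))) and ((not (2*c > -3 and 4*e <= -4)) -> (forall c_1. ((2*c_1 > 9 -> 2*c_1 < -11) or (y > -14 -> y <= 13))))
Before e := 3*c - 8: ((2*c > -3 and 12*c <= 28) -> (((4*c = 10 and 2*y != 4) -> ((3*c > 1 -> 2*c < -11) or (y > -14 -> y <= 13))) and ((not (4*c = 10 and 2*y != 4)) -> (forall c_1. ((2*y > 9 -> 2*c_1 < -11) or (y > -14 -> y <= 13)))))) and ((not (2*c > -3 and 12*c <= 28)) -> (forall c_1. ((2*c_1 > 9 -> 2*c_1 < -11) or (y > -14 -> y <= 13))))
Before y := 2*y + 9: ((2*c > -3 and 12*c <= 28) -> (((4*c = 10 and 4*y != -14) -> ((3*c > 1 -> 2*c < -11) or (2*y > -23 -> 2*y <= 4))) and ((not (4*c = 10 and 4*y != -14)) -> (forall c_1. ((4*y > -9 -> 2*c_1 < -11) or (2*y > -23 -> 2*y <= 4)))))) and ((not (2*c > -3 and 12*c <= 28)) -> (forall c_1. ((2*c_1 > 9 -> 2*c_1 < -11) or (2*y > -23 -> 2*y <= 4))))
Answer: WP = ((2*c > -3 and 12*c <= 28) -> (((4*c = 10 and 4*y != -14) -> ((3*c > 1 -> 2*c < -11) or (2*y > -23 -> 2*y <= 4))) and ((not (4*c = 10 and 4*y != -14)) -> (forall c_1. ((4*y > -9 -> 2*c_1 < -11) or (2*y > -23 -> 2*y <= 4)))))) and ((not (2*c > -3 and 12*c <= 28)) -> (forall c_1. ((2*c_1 > 9 -> 2*c_1 < -11) or (2*y > -23 -> 2*y <= 4))))


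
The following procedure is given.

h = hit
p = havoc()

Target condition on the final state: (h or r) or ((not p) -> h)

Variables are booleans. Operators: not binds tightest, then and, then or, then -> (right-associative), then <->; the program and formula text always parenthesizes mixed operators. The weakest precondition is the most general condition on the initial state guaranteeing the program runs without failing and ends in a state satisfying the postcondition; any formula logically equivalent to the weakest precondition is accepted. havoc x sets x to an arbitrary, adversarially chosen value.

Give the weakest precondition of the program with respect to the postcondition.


Working backward. After the program, the postcondition (h or r) or ((not p) -> h) must hold; in canonical form it is h or r or ((not p) -> h).
Before havoc p: h or r
Before h := hit: hit or r
Answer: WP = hit or r


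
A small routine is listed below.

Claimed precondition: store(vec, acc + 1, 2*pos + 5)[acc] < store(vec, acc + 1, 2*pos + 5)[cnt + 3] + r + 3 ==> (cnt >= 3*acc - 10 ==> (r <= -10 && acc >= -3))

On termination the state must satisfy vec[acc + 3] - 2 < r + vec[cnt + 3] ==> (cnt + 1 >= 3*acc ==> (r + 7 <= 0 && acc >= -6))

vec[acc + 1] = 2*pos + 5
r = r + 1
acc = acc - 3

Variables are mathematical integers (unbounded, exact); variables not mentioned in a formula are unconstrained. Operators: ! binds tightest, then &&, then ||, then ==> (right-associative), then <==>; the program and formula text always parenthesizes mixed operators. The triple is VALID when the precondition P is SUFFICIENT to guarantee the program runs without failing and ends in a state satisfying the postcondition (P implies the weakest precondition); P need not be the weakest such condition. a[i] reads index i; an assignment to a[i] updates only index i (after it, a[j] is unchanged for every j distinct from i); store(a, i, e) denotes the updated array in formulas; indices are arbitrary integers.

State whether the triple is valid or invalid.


Working backward. After the program, the postcondition vec[acc + 3] - 2 < r + vec[cnt + 3] ==> (cnt + 1 >= 3*acc ==> (r + 7 <= 0 && acc >= -6)) must hold; in canonical form it is vec[acc + 3] < vec[cnt + 3] + r + 2 ==> (cnt >= 3*acc - 1 ==> (r <= -7 && acc >= -6)).
Before acc := acc - 3: vec[acc] < vec[cnt + 3] + r + 2 ==> (cnt >= 3*acc - 10 ==> (r <= -7 && acc >= -3))
Before r := r + 1: vec[acc] < vec[cnt + 3] + r + 3 ==> (cnt >= 3*acc - 10 ==> (r <= -8 && acc >= -3))
Before vec[acc + 1] := 2*pos + 5: store(vec, acc + 1, 2*pos + 5)[acc] < store(vec, acc + 1, 2*pos + 5)[cnt + 3] + r + 3 ==> (cnt >= 3*acc - 10 ==> (r <= -8 && acc >= -3))
The weakest precondition is store(vec, acc + 1, 2*pos + 5)[acc] < store(vec, acc + 1, 2*pos + 5)[cnt + 3] + r + 3 ==> (cnt >= 3*acc - 10 ==> (r <= -8 && acc >= -3)).
Check whether store(vec, acc + 1, 2*pos + 5)[acc] < store(vec, acc + 1, 2*pos + 5)[cnt + 3] + r + 3 ==> (cnt >= 3*acc - 10 ==> (r <= -10 && acc >= -3)) implies it.
Every state satisfying the precondition satisfies the weakest precondition: the implication holds.
Answer: valid


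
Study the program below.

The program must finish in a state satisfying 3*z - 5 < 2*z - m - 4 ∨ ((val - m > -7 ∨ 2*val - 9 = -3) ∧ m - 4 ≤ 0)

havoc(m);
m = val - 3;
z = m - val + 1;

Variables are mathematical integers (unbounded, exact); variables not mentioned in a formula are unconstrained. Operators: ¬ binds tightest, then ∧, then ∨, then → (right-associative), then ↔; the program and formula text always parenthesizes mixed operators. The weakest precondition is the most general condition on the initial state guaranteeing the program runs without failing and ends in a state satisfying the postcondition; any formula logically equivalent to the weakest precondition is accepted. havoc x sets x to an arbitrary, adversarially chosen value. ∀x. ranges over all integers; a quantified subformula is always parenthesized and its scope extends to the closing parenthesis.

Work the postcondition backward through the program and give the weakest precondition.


Working backward. After the program, the postcondition 3*z - 5 < 2*z - m - 4 ∨ ((val - m > -7 ∨ 2*val - 9 = -3) ∧ m - 4 ≤ 0) must hold; in canonical form it is m + z < 1 ∨ ((val > m - 7 ∨ 2*val = 6) ∧ m ≤ 4).
Before z := m - val + 1: 2*m < val ∨ ((val > m - 7 ∨ 2*val = 6) ∧ m ≤ 4)
Before m := val - 3: val < 6 ∨ val ≤ 7
Before havoc m: val < 6 ∨ val ≤ 7
Answer: WP = val < 6 ∨ val ≤ 7


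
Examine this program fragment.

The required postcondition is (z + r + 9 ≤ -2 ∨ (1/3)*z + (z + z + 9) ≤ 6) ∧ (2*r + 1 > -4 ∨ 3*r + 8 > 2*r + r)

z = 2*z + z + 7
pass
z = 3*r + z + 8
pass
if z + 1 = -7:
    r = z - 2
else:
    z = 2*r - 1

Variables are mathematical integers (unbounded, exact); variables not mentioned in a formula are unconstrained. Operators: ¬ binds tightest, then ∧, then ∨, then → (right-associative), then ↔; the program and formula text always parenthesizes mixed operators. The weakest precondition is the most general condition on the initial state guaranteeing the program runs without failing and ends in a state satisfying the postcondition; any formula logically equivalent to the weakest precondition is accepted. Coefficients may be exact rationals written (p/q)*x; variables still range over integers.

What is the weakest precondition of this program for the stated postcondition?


Working backward. After the program, the postcondition (z + r + 9 ≤ -2 ∨ (1/3)*z + (z + z + 9) ≤ 6) ∧ (2*r + 1 > -4 ∨ 3*r + 8 > 2*r + r) must hold; in canonical form it is r + z ≤ -11 ∨ (7/3)*z ≤ -3.
Then branch requires 2*z ≤ -9 ∨ (7/3)*z ≤ -3; else branch requires 3*r ≤ -10 ∨ (14/3)*r ≤ -2/3.
Before the if: (z = -8 → (2*z ≤ -9 ∨ (7/3)*z ≤ -3)) ∧ ((¬(z = -8)) → (3*r ≤ -10 ∨ (14/3)*r ≤ -2/3))
Before skip: (z = -8 → (2*z ≤ -9 ∨ (7/3)*z ≤ -3)) ∧ ((¬(z = -8)) → (3*r ≤ -10 ∨ (14/3)*r ≤ -2/3))
Before z := 3*r + z + 8: (3*r + z = -16 → (6*r + 2*z ≤ -25 ∨ 7*r + (7/3)*z ≤ -65/3)) ∧ ((¬(3*r + z = -16)) → (3*r ≤ -10 ∨ (14/3)*r ≤ -2/3))
Before skip: (3*r + z = -16 → (6*r + 2*z ≤ -25 ∨ 7*r + (7/3)*z ≤ -65/3)) ∧ ((¬(3*r + z = -16)) → (3*r ≤ -10 ∨ (14/3)*r ≤ -2/3))
Before z := 2*z + z + 7: (3*r + 3*z = -23 → (6*r + 6*z ≤ -39 ∨ 7*r + 7*z ≤ -38)) ∧ ((¬(3*r + 3*z = -23)) → (3*r ≤ -10 ∨ (14/3)*r ≤ -2/3))
Answer: WP = (3*r + 3*z = -23 → (6*r + 6*z ≤ -39 ∨ 7*r + 7*z ≤ -38)) ∧ ((¬(3*r + 3*z = -23)) → (3*r ≤ -10 ∨ (14/3)*r ≤ -2/3))


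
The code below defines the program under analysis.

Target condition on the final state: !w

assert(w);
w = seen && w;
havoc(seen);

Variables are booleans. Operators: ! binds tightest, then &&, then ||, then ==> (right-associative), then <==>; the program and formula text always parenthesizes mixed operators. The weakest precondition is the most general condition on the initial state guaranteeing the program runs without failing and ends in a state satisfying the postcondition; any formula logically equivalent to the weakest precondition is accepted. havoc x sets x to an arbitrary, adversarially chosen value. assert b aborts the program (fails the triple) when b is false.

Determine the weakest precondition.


Working backward. After the program, !w must hold.
Before havoc seen: !w
Before w := seen && w: !(seen && w)
Before assert w: w && (!(seen && w))
Answer: WP = w && (!(seen && w))


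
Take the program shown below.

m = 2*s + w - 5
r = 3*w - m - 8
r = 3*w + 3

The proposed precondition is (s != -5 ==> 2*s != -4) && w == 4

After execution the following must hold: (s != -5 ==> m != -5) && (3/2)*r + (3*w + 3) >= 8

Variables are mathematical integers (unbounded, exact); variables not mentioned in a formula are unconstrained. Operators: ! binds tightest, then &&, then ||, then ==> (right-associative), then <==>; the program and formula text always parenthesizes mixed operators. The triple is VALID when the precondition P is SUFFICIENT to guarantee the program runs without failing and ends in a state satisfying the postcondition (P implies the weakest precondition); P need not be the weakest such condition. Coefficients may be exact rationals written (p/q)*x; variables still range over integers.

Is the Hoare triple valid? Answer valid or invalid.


Working backward. After the program, the postcondition (s != -5 ==> m != -5) && (3/2)*r + (3*w + 3) >= 8 must hold; in canonical form it is (s != -5 ==> m != -5) && (3/2)*r + 3*w >= 5.
Before r := 3*w + 3: (s != -5 ==> m != -5) && (15/2)*w >= 1/2
Before r := 3*w - m - 8: (s != -5 ==> m != -5) && (15/2)*w >= 1/2
Before m := 2*s + w - 5: (s != -5 ==> 2*s + w != 0) && (15/2)*w >= 1/2
The weakest precondition is (s != -5 ==> 2*s + w != 0) && (15/2)*w >= 1/2.
Check whether (s != -5 ==> 2*s != -4) && w == 4 implies it.
Every state satisfying the precondition satisfies the weakest precondition: the implication holds.
Answer: valid


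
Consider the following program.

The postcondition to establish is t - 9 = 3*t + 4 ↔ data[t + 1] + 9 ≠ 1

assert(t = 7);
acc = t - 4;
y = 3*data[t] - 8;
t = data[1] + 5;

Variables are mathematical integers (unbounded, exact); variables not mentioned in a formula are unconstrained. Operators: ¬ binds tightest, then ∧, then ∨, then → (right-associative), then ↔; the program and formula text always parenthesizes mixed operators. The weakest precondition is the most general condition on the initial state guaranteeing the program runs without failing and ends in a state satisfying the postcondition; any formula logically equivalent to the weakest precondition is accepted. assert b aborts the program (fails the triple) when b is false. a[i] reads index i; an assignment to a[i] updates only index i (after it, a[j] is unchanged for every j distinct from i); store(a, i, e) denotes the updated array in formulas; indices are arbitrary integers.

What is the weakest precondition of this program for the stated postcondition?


Working backward. After the program, the postcondition t - 9 = 3*t + 4 ↔ data[t + 1] + 9 ≠ 1 must hold; in canonical form it is 2*t = -13 ↔ data[t + 1] ≠ -8.
Before t := data[1] + 5: 2*data[1] = -23 ↔ data[data[1] + 6] ≠ -8
Before y := 3*data[t] - 8: 2*data[1] = -23 ↔ data[data[1] + 6] ≠ -8
Before acc := t - 4: 2*data[1] = -23 ↔ data[data[1] + 6] ≠ -8
Before assert t = 7: t = 7 ∧ (2*data[1] = -23 ↔ data[data[1] + 6] ≠ -8)
Answer: WP = t = 7 ∧ (2*data[1] = -23 ↔ data[data[1] + 6] ≠ -8)


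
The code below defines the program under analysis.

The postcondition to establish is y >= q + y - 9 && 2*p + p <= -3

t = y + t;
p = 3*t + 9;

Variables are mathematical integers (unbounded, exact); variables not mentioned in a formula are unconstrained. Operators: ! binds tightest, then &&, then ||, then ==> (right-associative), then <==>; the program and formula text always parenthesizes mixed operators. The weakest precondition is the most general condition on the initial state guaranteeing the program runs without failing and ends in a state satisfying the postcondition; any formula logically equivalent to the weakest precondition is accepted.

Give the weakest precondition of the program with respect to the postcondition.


Working backward. After the program, the postcondition y >= q + y - 9 && 2*p + p <= -3 must hold; in canonical form it is q <= 9 && 3*p <= -3.
Before p := 3*t + 9: q <= 9 && 9*t <= -30
Before t := y + t: q <= 9 && 9*t + 9*y <= -30
Answer: WP = q <= 9 && 9*t + 9*y <= -30


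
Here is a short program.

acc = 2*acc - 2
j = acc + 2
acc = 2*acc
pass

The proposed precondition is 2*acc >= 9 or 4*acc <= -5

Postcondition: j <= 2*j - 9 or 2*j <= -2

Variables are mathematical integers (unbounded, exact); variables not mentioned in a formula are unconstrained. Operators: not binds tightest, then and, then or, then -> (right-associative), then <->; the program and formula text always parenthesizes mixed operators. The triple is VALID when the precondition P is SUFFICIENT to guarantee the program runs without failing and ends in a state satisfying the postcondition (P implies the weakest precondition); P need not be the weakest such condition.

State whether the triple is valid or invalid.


Working backward. After the program, the postcondition j <= 2*j - 9 or 2*j <= -2 must hold; in canonical form it is j >= 9 or 2*j <= -2.
Before skip: j >= 9 or 2*j <= -2
Before acc := 2*acc: j >= 9 or 2*j <= -2
Before j := acc + 2: acc >= 7 or 2*acc <= -6
Before acc := 2*acc - 2: 2*acc >= 9 or 4*acc <= -2
The weakest precondition is 2*acc >= 9 or 4*acc <= -2.
Check whether 2*acc >= 9 or 4*acc <= -5 implies it.
Every state satisfying the precondition satisfies the weakest precondition: the implication holds.
Answer: valid


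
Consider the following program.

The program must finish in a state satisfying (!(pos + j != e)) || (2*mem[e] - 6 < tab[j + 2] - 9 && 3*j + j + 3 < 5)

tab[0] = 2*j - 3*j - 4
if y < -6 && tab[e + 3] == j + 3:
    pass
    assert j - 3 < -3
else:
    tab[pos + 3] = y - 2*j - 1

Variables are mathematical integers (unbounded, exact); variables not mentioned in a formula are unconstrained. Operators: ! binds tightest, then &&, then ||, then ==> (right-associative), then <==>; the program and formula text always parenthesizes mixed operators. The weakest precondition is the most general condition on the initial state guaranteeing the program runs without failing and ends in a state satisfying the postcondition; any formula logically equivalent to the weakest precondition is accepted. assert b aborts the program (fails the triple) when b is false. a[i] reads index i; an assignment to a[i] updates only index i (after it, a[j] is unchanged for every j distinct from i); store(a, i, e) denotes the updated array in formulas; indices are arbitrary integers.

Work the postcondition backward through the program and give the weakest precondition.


Working backward. After the program, the postcondition (!(pos + j != e)) || (2*mem[e] - 6 < tab[j + 2] - 9 && 3*j + j + 3 < 5) must hold; in canonical form it is (!(j + pos != e)) || (2*mem[e] < tab[j + 2] - 3 && 4*j < 2).
Then branch requires j < 0 && ((!(j + pos != e)) || (2*mem[e] < tab[j + 2] - 3 && 4*j < 2)); else branch requires (!(j + pos != e)) || (2*mem[e] < store(tab, pos + 3, -2*j + y - 1)[j + 2] - 3 && 4*j < 2).
Before the if: ((y < -6 && tab[e + 3] == j + 3) ==> (j < 0 && ((!(j + pos != e)) || (2*mem[e] < tab[j + 2] - 3 && 4*j < 2)))) && ((!(y < -6 && tab[e + 3] == j + 3)) ==> ((!(j + pos != e)) || (2*mem[e] < store(tab, pos + 3, -2*j + y - 1)[j + 2] - 3 && 4*j < 2)))
Before tab[0] := 2*j - 3*j - 4: ((y < -6 && store(tab, 0, -j - 4)[e + 3] == j + 3) ==> (j < 0 && ((!(j + pos != e)) || (2*mem[e] < store(tab, 0, -j - 4)[j + 2] - 3 && 4*j < 2)))) && ((!(y < -6 && store(tab, 0, -j - 4)[e + 3] == j + 3)) ==> ((!(j + pos != e)) || (2*mem[e] < store(store(tab, 0, -j - 4), pos + 3, -2*j + y - 1)[j + 2] - 3 && 4*j < 2)))
Answer: WP = ((y < -6 && store(tab, 0, -j - 4)[e + 3] == j + 3) ==> (j < 0 && ((!(j + pos != e)) || (2*mem[e] < store(tab, 0, -j - 4)[j + 2] - 3 && 4*j < 2)))) && ((!(y < -6 && store(tab, 0, -j - 4)[e + 3] == j + 3)) ==> ((!(j + pos != e)) || (2*mem[e] < store(store(tab, 0, -j - 4), pos + 3, -2*j + y - 1)[j + 2] - 3 && 4*j < 2)))


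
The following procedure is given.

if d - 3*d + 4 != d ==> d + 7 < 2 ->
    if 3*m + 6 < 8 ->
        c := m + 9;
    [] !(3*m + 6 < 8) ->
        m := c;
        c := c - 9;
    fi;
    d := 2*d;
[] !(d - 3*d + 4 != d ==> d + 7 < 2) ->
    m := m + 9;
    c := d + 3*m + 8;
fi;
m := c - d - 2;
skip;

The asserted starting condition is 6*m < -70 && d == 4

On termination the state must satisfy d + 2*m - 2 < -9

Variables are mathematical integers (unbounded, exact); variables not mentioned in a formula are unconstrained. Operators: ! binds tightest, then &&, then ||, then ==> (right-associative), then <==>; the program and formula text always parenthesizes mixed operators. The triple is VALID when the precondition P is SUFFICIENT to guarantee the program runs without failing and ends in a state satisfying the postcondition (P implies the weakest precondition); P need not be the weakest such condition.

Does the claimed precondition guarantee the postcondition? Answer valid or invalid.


Working backward. After the program, the postcondition d + 2*m - 2 < -9 must hold; in canonical form it is d + 2*m < -7.
Before skip: d + 2*m < -7
Before m := c - d - 2: 2*c < d - 3
Then branch requires (3*m < 2 ==> 2*m < 2*d - 21) && ((!(3*m < 2)) ==> 2*c < 2*d + 15); else branch requires d + 6*m < -73.
Before the if: ((3*d != 4 ==> d < -5) ==> ((3*m < 2 ==> 2*m < 2*d - 21) && ((!(3*m < 2)) ==> 2*c < 2*d + 15))) && ((!(3*d != 4 ==> d < -5)) ==> d + 6*m < -73)
The weakest precondition is ((3*d != 4 ==> d < -5) ==> ((3*m < 2 ==> 2*m < 2*d - 21) && ((!(3*m < 2)) ==> 2*c < 2*d + 15))) && ((!(3*d != 4 ==> d < -5)) ==> d + 6*m < -73).
Check whether 6*m < -70 && d == 4 implies it.
Countermodel: at the initial state c = 0, d = 4, m = -12, the precondition holds but the weakest precondition fails.
Answer: invalid


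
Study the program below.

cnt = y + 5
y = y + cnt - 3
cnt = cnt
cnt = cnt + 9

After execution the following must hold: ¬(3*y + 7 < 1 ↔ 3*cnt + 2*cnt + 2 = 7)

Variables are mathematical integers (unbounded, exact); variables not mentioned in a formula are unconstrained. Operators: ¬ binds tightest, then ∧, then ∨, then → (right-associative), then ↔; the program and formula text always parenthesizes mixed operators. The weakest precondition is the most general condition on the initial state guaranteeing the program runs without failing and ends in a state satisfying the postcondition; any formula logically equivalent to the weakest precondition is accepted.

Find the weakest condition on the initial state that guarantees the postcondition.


Working backward. After the program, the postcondition ¬(3*y + 7 < 1 ↔ 3*cnt + 2*cnt + 2 = 7) must hold; in canonical form it is ¬(3*y < -6 ↔ 5*cnt = 5).
Before cnt := cnt + 9: ¬(3*y < -6 ↔ 5*cnt = -40)
Before cnt := cnt: ¬(3*y < -6 ↔ 5*cnt = -40)
Before y := y + cnt - 3: ¬(3*cnt + 3*y < 3 ↔ 5*cnt = -40)
Before cnt := y + 5: ¬(6*y < -12 ↔ 5*y = -65)
Answer: WP = ¬(6*y < -12 ↔ 5*y = -65)
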